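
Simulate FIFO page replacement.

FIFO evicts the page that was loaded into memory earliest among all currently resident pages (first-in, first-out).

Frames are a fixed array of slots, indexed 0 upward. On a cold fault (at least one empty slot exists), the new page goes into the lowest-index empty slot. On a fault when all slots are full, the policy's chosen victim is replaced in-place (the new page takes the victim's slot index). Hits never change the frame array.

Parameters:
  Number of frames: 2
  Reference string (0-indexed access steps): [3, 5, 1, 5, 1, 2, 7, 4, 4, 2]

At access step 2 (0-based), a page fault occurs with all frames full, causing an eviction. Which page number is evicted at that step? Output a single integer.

Step 0: ref 3 -> FAULT, frames=[3,-]
Step 1: ref 5 -> FAULT, frames=[3,5]
Step 2: ref 1 -> FAULT, evict 3, frames=[1,5]
At step 2: evicted page 3

Answer: 3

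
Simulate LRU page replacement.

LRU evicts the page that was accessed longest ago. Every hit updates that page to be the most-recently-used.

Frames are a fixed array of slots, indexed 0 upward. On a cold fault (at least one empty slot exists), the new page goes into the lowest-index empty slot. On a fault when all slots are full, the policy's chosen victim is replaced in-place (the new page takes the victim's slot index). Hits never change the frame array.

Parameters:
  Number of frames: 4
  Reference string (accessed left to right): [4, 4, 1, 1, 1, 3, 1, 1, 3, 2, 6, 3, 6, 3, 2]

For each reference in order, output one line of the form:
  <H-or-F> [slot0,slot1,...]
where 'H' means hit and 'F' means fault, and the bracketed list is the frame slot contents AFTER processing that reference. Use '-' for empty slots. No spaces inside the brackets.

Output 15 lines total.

F [4,-,-,-]
H [4,-,-,-]
F [4,1,-,-]
H [4,1,-,-]
H [4,1,-,-]
F [4,1,3,-]
H [4,1,3,-]
H [4,1,3,-]
H [4,1,3,-]
F [4,1,3,2]
F [6,1,3,2]
H [6,1,3,2]
H [6,1,3,2]
H [6,1,3,2]
H [6,1,3,2]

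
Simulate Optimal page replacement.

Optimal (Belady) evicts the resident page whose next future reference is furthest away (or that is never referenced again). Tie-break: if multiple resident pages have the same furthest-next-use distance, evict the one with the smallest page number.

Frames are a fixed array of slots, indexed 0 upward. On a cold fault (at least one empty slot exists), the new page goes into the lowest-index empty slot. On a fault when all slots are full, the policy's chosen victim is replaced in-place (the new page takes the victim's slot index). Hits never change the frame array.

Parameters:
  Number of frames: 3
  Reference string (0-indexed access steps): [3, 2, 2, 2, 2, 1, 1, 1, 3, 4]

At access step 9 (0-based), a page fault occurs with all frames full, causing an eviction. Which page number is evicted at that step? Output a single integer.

Answer: 1

Derivation:
Step 0: ref 3 -> FAULT, frames=[3,-,-]
Step 1: ref 2 -> FAULT, frames=[3,2,-]
Step 2: ref 2 -> HIT, frames=[3,2,-]
Step 3: ref 2 -> HIT, frames=[3,2,-]
Step 4: ref 2 -> HIT, frames=[3,2,-]
Step 5: ref 1 -> FAULT, frames=[3,2,1]
Step 6: ref 1 -> HIT, frames=[3,2,1]
Step 7: ref 1 -> HIT, frames=[3,2,1]
Step 8: ref 3 -> HIT, frames=[3,2,1]
Step 9: ref 4 -> FAULT, evict 1, frames=[3,2,4]
At step 9: evicted page 1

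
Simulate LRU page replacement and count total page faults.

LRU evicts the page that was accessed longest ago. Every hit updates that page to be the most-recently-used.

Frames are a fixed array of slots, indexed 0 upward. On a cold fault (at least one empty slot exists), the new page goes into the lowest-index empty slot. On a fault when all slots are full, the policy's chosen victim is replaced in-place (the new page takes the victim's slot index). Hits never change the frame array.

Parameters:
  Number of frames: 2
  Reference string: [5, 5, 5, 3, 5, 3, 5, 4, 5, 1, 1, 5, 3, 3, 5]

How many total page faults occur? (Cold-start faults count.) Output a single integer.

Answer: 5

Derivation:
Step 0: ref 5 → FAULT, frames=[5,-]
Step 1: ref 5 → HIT, frames=[5,-]
Step 2: ref 5 → HIT, frames=[5,-]
Step 3: ref 3 → FAULT, frames=[5,3]
Step 4: ref 5 → HIT, frames=[5,3]
Step 5: ref 3 → HIT, frames=[5,3]
Step 6: ref 5 → HIT, frames=[5,3]
Step 7: ref 4 → FAULT (evict 3), frames=[5,4]
Step 8: ref 5 → HIT, frames=[5,4]
Step 9: ref 1 → FAULT (evict 4), frames=[5,1]
Step 10: ref 1 → HIT, frames=[5,1]
Step 11: ref 5 → HIT, frames=[5,1]
Step 12: ref 3 → FAULT (evict 1), frames=[5,3]
Step 13: ref 3 → HIT, frames=[5,3]
Step 14: ref 5 → HIT, frames=[5,3]
Total faults: 5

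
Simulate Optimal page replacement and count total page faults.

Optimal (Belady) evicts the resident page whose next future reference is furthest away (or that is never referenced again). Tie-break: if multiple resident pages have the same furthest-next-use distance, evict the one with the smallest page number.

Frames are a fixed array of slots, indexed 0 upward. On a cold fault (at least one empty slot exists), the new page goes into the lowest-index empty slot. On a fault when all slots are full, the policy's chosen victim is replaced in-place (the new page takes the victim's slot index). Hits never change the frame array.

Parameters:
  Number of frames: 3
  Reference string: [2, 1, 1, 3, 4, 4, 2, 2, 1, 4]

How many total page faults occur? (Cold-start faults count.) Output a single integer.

Step 0: ref 2 → FAULT, frames=[2,-,-]
Step 1: ref 1 → FAULT, frames=[2,1,-]
Step 2: ref 1 → HIT, frames=[2,1,-]
Step 3: ref 3 → FAULT, frames=[2,1,3]
Step 4: ref 4 → FAULT (evict 3), frames=[2,1,4]
Step 5: ref 4 → HIT, frames=[2,1,4]
Step 6: ref 2 → HIT, frames=[2,1,4]
Step 7: ref 2 → HIT, frames=[2,1,4]
Step 8: ref 1 → HIT, frames=[2,1,4]
Step 9: ref 4 → HIT, frames=[2,1,4]
Total faults: 4

Answer: 4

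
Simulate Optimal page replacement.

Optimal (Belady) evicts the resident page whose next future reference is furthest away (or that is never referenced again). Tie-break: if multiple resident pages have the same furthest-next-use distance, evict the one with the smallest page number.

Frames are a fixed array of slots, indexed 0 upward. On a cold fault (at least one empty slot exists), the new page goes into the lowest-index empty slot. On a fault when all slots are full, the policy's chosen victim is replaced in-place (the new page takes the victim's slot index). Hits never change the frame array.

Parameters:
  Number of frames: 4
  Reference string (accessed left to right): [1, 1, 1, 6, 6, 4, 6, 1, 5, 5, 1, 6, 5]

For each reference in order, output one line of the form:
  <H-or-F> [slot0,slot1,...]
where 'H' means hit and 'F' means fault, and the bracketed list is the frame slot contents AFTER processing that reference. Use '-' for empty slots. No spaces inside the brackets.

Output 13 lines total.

F [1,-,-,-]
H [1,-,-,-]
H [1,-,-,-]
F [1,6,-,-]
H [1,6,-,-]
F [1,6,4,-]
H [1,6,4,-]
H [1,6,4,-]
F [1,6,4,5]
H [1,6,4,5]
H [1,6,4,5]
H [1,6,4,5]
H [1,6,4,5]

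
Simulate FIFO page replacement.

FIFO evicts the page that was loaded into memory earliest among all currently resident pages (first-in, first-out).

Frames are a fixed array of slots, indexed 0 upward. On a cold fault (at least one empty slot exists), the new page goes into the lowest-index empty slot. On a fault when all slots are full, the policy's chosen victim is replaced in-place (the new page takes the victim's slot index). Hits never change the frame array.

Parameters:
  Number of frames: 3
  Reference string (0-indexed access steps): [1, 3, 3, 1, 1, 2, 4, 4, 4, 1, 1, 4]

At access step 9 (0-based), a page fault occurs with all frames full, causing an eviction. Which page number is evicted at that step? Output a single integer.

Answer: 3

Derivation:
Step 0: ref 1 -> FAULT, frames=[1,-,-]
Step 1: ref 3 -> FAULT, frames=[1,3,-]
Step 2: ref 3 -> HIT, frames=[1,3,-]
Step 3: ref 1 -> HIT, frames=[1,3,-]
Step 4: ref 1 -> HIT, frames=[1,3,-]
Step 5: ref 2 -> FAULT, frames=[1,3,2]
Step 6: ref 4 -> FAULT, evict 1, frames=[4,3,2]
Step 7: ref 4 -> HIT, frames=[4,3,2]
Step 8: ref 4 -> HIT, frames=[4,3,2]
Step 9: ref 1 -> FAULT, evict 3, frames=[4,1,2]
At step 9: evicted page 3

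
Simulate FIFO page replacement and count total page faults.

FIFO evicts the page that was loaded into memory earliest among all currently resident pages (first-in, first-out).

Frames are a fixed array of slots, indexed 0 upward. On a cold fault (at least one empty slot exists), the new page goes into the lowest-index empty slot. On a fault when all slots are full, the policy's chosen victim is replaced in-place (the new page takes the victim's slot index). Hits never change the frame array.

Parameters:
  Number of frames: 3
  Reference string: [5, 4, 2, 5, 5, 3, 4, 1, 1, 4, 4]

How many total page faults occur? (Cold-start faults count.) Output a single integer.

Answer: 6

Derivation:
Step 0: ref 5 → FAULT, frames=[5,-,-]
Step 1: ref 4 → FAULT, frames=[5,4,-]
Step 2: ref 2 → FAULT, frames=[5,4,2]
Step 3: ref 5 → HIT, frames=[5,4,2]
Step 4: ref 5 → HIT, frames=[5,4,2]
Step 5: ref 3 → FAULT (evict 5), frames=[3,4,2]
Step 6: ref 4 → HIT, frames=[3,4,2]
Step 7: ref 1 → FAULT (evict 4), frames=[3,1,2]
Step 8: ref 1 → HIT, frames=[3,1,2]
Step 9: ref 4 → FAULT (evict 2), frames=[3,1,4]
Step 10: ref 4 → HIT, frames=[3,1,4]
Total faults: 6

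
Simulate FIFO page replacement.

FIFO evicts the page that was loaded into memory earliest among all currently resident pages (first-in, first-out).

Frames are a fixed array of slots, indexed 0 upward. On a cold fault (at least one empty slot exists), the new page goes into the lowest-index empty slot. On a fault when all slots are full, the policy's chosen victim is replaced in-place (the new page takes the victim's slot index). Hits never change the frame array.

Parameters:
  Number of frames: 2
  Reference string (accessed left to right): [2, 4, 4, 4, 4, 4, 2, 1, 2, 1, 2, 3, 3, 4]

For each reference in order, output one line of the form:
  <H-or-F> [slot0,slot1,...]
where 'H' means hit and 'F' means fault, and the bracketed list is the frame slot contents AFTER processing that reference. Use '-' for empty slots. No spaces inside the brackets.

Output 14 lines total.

F [2,-]
F [2,4]
H [2,4]
H [2,4]
H [2,4]
H [2,4]
H [2,4]
F [1,4]
F [1,2]
H [1,2]
H [1,2]
F [3,2]
H [3,2]
F [3,4]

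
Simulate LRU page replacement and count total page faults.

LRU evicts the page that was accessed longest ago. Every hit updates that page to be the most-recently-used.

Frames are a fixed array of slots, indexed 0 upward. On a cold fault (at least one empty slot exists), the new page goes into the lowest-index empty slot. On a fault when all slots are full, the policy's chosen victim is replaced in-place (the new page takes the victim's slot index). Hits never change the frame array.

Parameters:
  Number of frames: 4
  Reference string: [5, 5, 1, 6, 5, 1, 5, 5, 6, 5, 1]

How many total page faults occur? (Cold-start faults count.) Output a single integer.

Answer: 3

Derivation:
Step 0: ref 5 → FAULT, frames=[5,-,-,-]
Step 1: ref 5 → HIT, frames=[5,-,-,-]
Step 2: ref 1 → FAULT, frames=[5,1,-,-]
Step 3: ref 6 → FAULT, frames=[5,1,6,-]
Step 4: ref 5 → HIT, frames=[5,1,6,-]
Step 5: ref 1 → HIT, frames=[5,1,6,-]
Step 6: ref 5 → HIT, frames=[5,1,6,-]
Step 7: ref 5 → HIT, frames=[5,1,6,-]
Step 8: ref 6 → HIT, frames=[5,1,6,-]
Step 9: ref 5 → HIT, frames=[5,1,6,-]
Step 10: ref 1 → HIT, frames=[5,1,6,-]
Total faults: 3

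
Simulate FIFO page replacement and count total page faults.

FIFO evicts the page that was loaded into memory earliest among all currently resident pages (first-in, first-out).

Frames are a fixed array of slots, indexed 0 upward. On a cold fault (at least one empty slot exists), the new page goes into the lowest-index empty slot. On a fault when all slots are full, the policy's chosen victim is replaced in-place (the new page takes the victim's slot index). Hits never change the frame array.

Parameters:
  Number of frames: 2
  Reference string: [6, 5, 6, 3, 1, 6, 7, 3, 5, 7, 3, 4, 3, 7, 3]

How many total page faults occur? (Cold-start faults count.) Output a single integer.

Answer: 13

Derivation:
Step 0: ref 6 → FAULT, frames=[6,-]
Step 1: ref 5 → FAULT, frames=[6,5]
Step 2: ref 6 → HIT, frames=[6,5]
Step 3: ref 3 → FAULT (evict 6), frames=[3,5]
Step 4: ref 1 → FAULT (evict 5), frames=[3,1]
Step 5: ref 6 → FAULT (evict 3), frames=[6,1]
Step 6: ref 7 → FAULT (evict 1), frames=[6,7]
Step 7: ref 3 → FAULT (evict 6), frames=[3,7]
Step 8: ref 5 → FAULT (evict 7), frames=[3,5]
Step 9: ref 7 → FAULT (evict 3), frames=[7,5]
Step 10: ref 3 → FAULT (evict 5), frames=[7,3]
Step 11: ref 4 → FAULT (evict 7), frames=[4,3]
Step 12: ref 3 → HIT, frames=[4,3]
Step 13: ref 7 → FAULT (evict 3), frames=[4,7]
Step 14: ref 3 → FAULT (evict 4), frames=[3,7]
Total faults: 13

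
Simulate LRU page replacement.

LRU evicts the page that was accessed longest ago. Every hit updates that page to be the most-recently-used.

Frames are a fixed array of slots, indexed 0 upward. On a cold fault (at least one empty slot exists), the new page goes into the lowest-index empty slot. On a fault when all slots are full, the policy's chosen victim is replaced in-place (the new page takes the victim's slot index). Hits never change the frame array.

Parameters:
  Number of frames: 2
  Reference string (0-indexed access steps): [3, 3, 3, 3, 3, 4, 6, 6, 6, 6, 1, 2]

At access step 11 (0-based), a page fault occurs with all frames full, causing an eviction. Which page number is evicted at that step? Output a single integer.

Answer: 6

Derivation:
Step 0: ref 3 -> FAULT, frames=[3,-]
Step 1: ref 3 -> HIT, frames=[3,-]
Step 2: ref 3 -> HIT, frames=[3,-]
Step 3: ref 3 -> HIT, frames=[3,-]
Step 4: ref 3 -> HIT, frames=[3,-]
Step 5: ref 4 -> FAULT, frames=[3,4]
Step 6: ref 6 -> FAULT, evict 3, frames=[6,4]
Step 7: ref 6 -> HIT, frames=[6,4]
Step 8: ref 6 -> HIT, frames=[6,4]
Step 9: ref 6 -> HIT, frames=[6,4]
Step 10: ref 1 -> FAULT, evict 4, frames=[6,1]
Step 11: ref 2 -> FAULT, evict 6, frames=[2,1]
At step 11: evicted page 6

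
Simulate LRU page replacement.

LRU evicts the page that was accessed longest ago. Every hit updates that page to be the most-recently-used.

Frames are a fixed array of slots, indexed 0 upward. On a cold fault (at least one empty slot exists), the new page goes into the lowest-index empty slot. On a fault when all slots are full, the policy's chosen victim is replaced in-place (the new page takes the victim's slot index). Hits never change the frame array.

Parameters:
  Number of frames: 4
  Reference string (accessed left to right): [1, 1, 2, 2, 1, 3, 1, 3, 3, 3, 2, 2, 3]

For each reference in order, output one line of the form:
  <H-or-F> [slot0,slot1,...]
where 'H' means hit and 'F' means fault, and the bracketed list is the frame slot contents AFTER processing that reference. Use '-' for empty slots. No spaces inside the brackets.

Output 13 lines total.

F [1,-,-,-]
H [1,-,-,-]
F [1,2,-,-]
H [1,2,-,-]
H [1,2,-,-]
F [1,2,3,-]
H [1,2,3,-]
H [1,2,3,-]
H [1,2,3,-]
H [1,2,3,-]
H [1,2,3,-]
H [1,2,3,-]
H [1,2,3,-]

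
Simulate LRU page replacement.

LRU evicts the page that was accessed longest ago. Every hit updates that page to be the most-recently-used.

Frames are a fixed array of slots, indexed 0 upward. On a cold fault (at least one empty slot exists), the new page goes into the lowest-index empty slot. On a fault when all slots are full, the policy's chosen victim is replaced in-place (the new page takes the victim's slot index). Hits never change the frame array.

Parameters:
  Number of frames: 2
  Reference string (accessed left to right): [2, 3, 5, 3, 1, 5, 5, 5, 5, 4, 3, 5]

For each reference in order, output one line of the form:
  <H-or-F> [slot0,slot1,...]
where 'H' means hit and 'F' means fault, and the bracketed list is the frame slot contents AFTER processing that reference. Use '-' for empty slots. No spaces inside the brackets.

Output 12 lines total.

F [2,-]
F [2,3]
F [5,3]
H [5,3]
F [1,3]
F [1,5]
H [1,5]
H [1,5]
H [1,5]
F [4,5]
F [4,3]
F [5,3]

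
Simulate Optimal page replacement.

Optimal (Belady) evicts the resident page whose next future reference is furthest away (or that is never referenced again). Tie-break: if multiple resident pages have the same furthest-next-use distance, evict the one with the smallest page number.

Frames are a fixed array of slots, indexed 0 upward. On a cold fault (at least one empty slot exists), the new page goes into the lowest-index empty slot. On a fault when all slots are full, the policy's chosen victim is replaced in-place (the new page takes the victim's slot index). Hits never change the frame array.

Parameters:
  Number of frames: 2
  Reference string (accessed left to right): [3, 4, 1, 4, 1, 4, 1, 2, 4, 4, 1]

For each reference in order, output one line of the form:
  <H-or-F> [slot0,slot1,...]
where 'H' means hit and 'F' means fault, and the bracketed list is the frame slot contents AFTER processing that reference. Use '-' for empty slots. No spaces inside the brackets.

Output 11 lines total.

F [3,-]
F [3,4]
F [1,4]
H [1,4]
H [1,4]
H [1,4]
H [1,4]
F [2,4]
H [2,4]
H [2,4]
F [1,4]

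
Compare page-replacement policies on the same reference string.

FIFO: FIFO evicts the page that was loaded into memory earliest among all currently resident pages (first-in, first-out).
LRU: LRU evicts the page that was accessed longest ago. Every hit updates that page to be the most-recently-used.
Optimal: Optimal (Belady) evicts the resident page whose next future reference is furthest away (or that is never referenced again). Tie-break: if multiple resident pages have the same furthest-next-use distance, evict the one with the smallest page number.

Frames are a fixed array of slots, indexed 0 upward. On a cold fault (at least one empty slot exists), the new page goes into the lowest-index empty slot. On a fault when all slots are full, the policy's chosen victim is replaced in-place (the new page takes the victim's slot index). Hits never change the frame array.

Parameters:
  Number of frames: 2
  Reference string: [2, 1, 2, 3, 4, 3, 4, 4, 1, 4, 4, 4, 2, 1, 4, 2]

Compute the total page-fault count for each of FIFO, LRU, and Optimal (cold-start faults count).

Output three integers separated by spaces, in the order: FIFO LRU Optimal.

Answer: 7 9 7

Derivation:
--- FIFO ---
  step 0: ref 2 -> FAULT, frames=[2,-] (faults so far: 1)
  step 1: ref 1 -> FAULT, frames=[2,1] (faults so far: 2)
  step 2: ref 2 -> HIT, frames=[2,1] (faults so far: 2)
  step 3: ref 3 -> FAULT, evict 2, frames=[3,1] (faults so far: 3)
  step 4: ref 4 -> FAULT, evict 1, frames=[3,4] (faults so far: 4)
  step 5: ref 3 -> HIT, frames=[3,4] (faults so far: 4)
  step 6: ref 4 -> HIT, frames=[3,4] (faults so far: 4)
  step 7: ref 4 -> HIT, frames=[3,4] (faults so far: 4)
  step 8: ref 1 -> FAULT, evict 3, frames=[1,4] (faults so far: 5)
  step 9: ref 4 -> HIT, frames=[1,4] (faults so far: 5)
  step 10: ref 4 -> HIT, frames=[1,4] (faults so far: 5)
  step 11: ref 4 -> HIT, frames=[1,4] (faults so far: 5)
  step 12: ref 2 -> FAULT, evict 4, frames=[1,2] (faults so far: 6)
  step 13: ref 1 -> HIT, frames=[1,2] (faults so far: 6)
  step 14: ref 4 -> FAULT, evict 1, frames=[4,2] (faults so far: 7)
  step 15: ref 2 -> HIT, frames=[4,2] (faults so far: 7)
  FIFO total faults: 7
--- LRU ---
  step 0: ref 2 -> FAULT, frames=[2,-] (faults so far: 1)
  step 1: ref 1 -> FAULT, frames=[2,1] (faults so far: 2)
  step 2: ref 2 -> HIT, frames=[2,1] (faults so far: 2)
  step 3: ref 3 -> FAULT, evict 1, frames=[2,3] (faults so far: 3)
  step 4: ref 4 -> FAULT, evict 2, frames=[4,3] (faults so far: 4)
  step 5: ref 3 -> HIT, frames=[4,3] (faults so far: 4)
  step 6: ref 4 -> HIT, frames=[4,3] (faults so far: 4)
  step 7: ref 4 -> HIT, frames=[4,3] (faults so far: 4)
  step 8: ref 1 -> FAULT, evict 3, frames=[4,1] (faults so far: 5)
  step 9: ref 4 -> HIT, frames=[4,1] (faults so far: 5)
  step 10: ref 4 -> HIT, frames=[4,1] (faults so far: 5)
  step 11: ref 4 -> HIT, frames=[4,1] (faults so far: 5)
  step 12: ref 2 -> FAULT, evict 1, frames=[4,2] (faults so far: 6)
  step 13: ref 1 -> FAULT, evict 4, frames=[1,2] (faults so far: 7)
  step 14: ref 4 -> FAULT, evict 2, frames=[1,4] (faults so far: 8)
  step 15: ref 2 -> FAULT, evict 1, frames=[2,4] (faults so far: 9)
  LRU total faults: 9
--- Optimal ---
  step 0: ref 2 -> FAULT, frames=[2,-] (faults so far: 1)
  step 1: ref 1 -> FAULT, frames=[2,1] (faults so far: 2)
  step 2: ref 2 -> HIT, frames=[2,1] (faults so far: 2)
  step 3: ref 3 -> FAULT, evict 2, frames=[3,1] (faults so far: 3)
  step 4: ref 4 -> FAULT, evict 1, frames=[3,4] (faults so far: 4)
  step 5: ref 3 -> HIT, frames=[3,4] (faults so far: 4)
  step 6: ref 4 -> HIT, frames=[3,4] (faults so far: 4)
  step 7: ref 4 -> HIT, frames=[3,4] (faults so far: 4)
  step 8: ref 1 -> FAULT, evict 3, frames=[1,4] (faults so far: 5)
  step 9: ref 4 -> HIT, frames=[1,4] (faults so far: 5)
  step 10: ref 4 -> HIT, frames=[1,4] (faults so far: 5)
  step 11: ref 4 -> HIT, frames=[1,4] (faults so far: 5)
  step 12: ref 2 -> FAULT, evict 4, frames=[1,2] (faults so far: 6)
  step 13: ref 1 -> HIT, frames=[1,2] (faults so far: 6)
  step 14: ref 4 -> FAULT, evict 1, frames=[4,2] (faults so far: 7)
  step 15: ref 2 -> HIT, frames=[4,2] (faults so far: 7)
  Optimal total faults: 7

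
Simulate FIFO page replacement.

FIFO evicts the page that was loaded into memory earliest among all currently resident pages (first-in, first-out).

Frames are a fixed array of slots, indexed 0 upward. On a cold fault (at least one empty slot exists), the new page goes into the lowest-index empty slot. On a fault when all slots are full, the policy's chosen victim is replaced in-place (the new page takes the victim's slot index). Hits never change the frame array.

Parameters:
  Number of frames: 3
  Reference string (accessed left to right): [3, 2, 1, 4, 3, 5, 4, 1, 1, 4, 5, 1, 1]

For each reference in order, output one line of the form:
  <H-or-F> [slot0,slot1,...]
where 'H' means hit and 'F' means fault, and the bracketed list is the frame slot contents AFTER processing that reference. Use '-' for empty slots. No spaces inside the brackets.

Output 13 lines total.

F [3,-,-]
F [3,2,-]
F [3,2,1]
F [4,2,1]
F [4,3,1]
F [4,3,5]
H [4,3,5]
F [1,3,5]
H [1,3,5]
F [1,4,5]
H [1,4,5]
H [1,4,5]
H [1,4,5]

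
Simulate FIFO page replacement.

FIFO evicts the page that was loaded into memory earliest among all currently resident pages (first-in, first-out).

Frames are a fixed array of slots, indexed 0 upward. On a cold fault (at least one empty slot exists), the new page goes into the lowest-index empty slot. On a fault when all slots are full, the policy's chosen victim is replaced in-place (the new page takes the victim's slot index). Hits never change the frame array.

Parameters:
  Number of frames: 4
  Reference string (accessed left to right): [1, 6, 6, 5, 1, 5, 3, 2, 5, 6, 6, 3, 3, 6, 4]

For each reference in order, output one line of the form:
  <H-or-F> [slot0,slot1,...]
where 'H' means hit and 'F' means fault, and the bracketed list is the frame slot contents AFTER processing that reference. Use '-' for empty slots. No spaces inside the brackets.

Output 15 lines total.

F [1,-,-,-]
F [1,6,-,-]
H [1,6,-,-]
F [1,6,5,-]
H [1,6,5,-]
H [1,6,5,-]
F [1,6,5,3]
F [2,6,5,3]
H [2,6,5,3]
H [2,6,5,3]
H [2,6,5,3]
H [2,6,5,3]
H [2,6,5,3]
H [2,6,5,3]
F [2,4,5,3]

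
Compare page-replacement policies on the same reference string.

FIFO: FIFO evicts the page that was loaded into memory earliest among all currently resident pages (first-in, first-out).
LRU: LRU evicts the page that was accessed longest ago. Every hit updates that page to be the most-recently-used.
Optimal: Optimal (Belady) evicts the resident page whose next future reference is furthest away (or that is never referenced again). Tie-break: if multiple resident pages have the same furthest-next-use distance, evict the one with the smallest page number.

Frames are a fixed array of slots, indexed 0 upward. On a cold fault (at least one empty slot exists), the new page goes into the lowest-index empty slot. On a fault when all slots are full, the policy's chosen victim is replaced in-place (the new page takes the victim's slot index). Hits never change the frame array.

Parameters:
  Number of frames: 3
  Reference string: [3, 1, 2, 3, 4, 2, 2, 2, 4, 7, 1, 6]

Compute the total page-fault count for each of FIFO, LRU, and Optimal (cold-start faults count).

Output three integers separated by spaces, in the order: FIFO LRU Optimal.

--- FIFO ---
  step 0: ref 3 -> FAULT, frames=[3,-,-] (faults so far: 1)
  step 1: ref 1 -> FAULT, frames=[3,1,-] (faults so far: 2)
  step 2: ref 2 -> FAULT, frames=[3,1,2] (faults so far: 3)
  step 3: ref 3 -> HIT, frames=[3,1,2] (faults so far: 3)
  step 4: ref 4 -> FAULT, evict 3, frames=[4,1,2] (faults so far: 4)
  step 5: ref 2 -> HIT, frames=[4,1,2] (faults so far: 4)
  step 6: ref 2 -> HIT, frames=[4,1,2] (faults so far: 4)
  step 7: ref 2 -> HIT, frames=[4,1,2] (faults so far: 4)
  step 8: ref 4 -> HIT, frames=[4,1,2] (faults so far: 4)
  step 9: ref 7 -> FAULT, evict 1, frames=[4,7,2] (faults so far: 5)
  step 10: ref 1 -> FAULT, evict 2, frames=[4,7,1] (faults so far: 6)
  step 11: ref 6 -> FAULT, evict 4, frames=[6,7,1] (faults so far: 7)
  FIFO total faults: 7
--- LRU ---
  step 0: ref 3 -> FAULT, frames=[3,-,-] (faults so far: 1)
  step 1: ref 1 -> FAULT, frames=[3,1,-] (faults so far: 2)
  step 2: ref 2 -> FAULT, frames=[3,1,2] (faults so far: 3)
  step 3: ref 3 -> HIT, frames=[3,1,2] (faults so far: 3)
  step 4: ref 4 -> FAULT, evict 1, frames=[3,4,2] (faults so far: 4)
  step 5: ref 2 -> HIT, frames=[3,4,2] (faults so far: 4)
  step 6: ref 2 -> HIT, frames=[3,4,2] (faults so far: 4)
  step 7: ref 2 -> HIT, frames=[3,4,2] (faults so far: 4)
  step 8: ref 4 -> HIT, frames=[3,4,2] (faults so far: 4)
  step 9: ref 7 -> FAULT, evict 3, frames=[7,4,2] (faults so far: 5)
  step 10: ref 1 -> FAULT, evict 2, frames=[7,4,1] (faults so far: 6)
  step 11: ref 6 -> FAULT, evict 4, frames=[7,6,1] (faults so far: 7)
  LRU total faults: 7
--- Optimal ---
  step 0: ref 3 -> FAULT, frames=[3,-,-] (faults so far: 1)
  step 1: ref 1 -> FAULT, frames=[3,1,-] (faults so far: 2)
  step 2: ref 2 -> FAULT, frames=[3,1,2] (faults so far: 3)
  step 3: ref 3 -> HIT, frames=[3,1,2] (faults so far: 3)
  step 4: ref 4 -> FAULT, evict 3, frames=[4,1,2] (faults so far: 4)
  step 5: ref 2 -> HIT, frames=[4,1,2] (faults so far: 4)
  step 6: ref 2 -> HIT, frames=[4,1,2] (faults so far: 4)
  step 7: ref 2 -> HIT, frames=[4,1,2] (faults so far: 4)
  step 8: ref 4 -> HIT, frames=[4,1,2] (faults so far: 4)
  step 9: ref 7 -> FAULT, evict 2, frames=[4,1,7] (faults so far: 5)
  step 10: ref 1 -> HIT, frames=[4,1,7] (faults so far: 5)
  step 11: ref 6 -> FAULT, evict 1, frames=[4,6,7] (faults so far: 6)
  Optimal total faults: 6

Answer: 7 7 6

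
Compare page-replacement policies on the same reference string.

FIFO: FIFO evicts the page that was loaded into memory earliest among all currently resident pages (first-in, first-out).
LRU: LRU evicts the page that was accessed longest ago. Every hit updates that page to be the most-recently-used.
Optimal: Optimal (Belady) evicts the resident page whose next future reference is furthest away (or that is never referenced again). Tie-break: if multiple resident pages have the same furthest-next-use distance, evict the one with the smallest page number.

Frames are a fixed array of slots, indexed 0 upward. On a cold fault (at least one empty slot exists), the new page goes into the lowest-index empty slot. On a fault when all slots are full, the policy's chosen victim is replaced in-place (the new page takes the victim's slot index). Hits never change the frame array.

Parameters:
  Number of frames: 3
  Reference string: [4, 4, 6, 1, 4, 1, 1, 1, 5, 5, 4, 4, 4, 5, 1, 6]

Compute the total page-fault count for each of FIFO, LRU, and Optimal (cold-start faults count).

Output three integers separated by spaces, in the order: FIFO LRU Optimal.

--- FIFO ---
  step 0: ref 4 -> FAULT, frames=[4,-,-] (faults so far: 1)
  step 1: ref 4 -> HIT, frames=[4,-,-] (faults so far: 1)
  step 2: ref 6 -> FAULT, frames=[4,6,-] (faults so far: 2)
  step 3: ref 1 -> FAULT, frames=[4,6,1] (faults so far: 3)
  step 4: ref 4 -> HIT, frames=[4,6,1] (faults so far: 3)
  step 5: ref 1 -> HIT, frames=[4,6,1] (faults so far: 3)
  step 6: ref 1 -> HIT, frames=[4,6,1] (faults so far: 3)
  step 7: ref 1 -> HIT, frames=[4,6,1] (faults so far: 3)
  step 8: ref 5 -> FAULT, evict 4, frames=[5,6,1] (faults so far: 4)
  step 9: ref 5 -> HIT, frames=[5,6,1] (faults so far: 4)
  step 10: ref 4 -> FAULT, evict 6, frames=[5,4,1] (faults so far: 5)
  step 11: ref 4 -> HIT, frames=[5,4,1] (faults so far: 5)
  step 12: ref 4 -> HIT, frames=[5,4,1] (faults so far: 5)
  step 13: ref 5 -> HIT, frames=[5,4,1] (faults so far: 5)
  step 14: ref 1 -> HIT, frames=[5,4,1] (faults so far: 5)
  step 15: ref 6 -> FAULT, evict 1, frames=[5,4,6] (faults so far: 6)
  FIFO total faults: 6
--- LRU ---
  step 0: ref 4 -> FAULT, frames=[4,-,-] (faults so far: 1)
  step 1: ref 4 -> HIT, frames=[4,-,-] (faults so far: 1)
  step 2: ref 6 -> FAULT, frames=[4,6,-] (faults so far: 2)
  step 3: ref 1 -> FAULT, frames=[4,6,1] (faults so far: 3)
  step 4: ref 4 -> HIT, frames=[4,6,1] (faults so far: 3)
  step 5: ref 1 -> HIT, frames=[4,6,1] (faults so far: 3)
  step 6: ref 1 -> HIT, frames=[4,6,1] (faults so far: 3)
  step 7: ref 1 -> HIT, frames=[4,6,1] (faults so far: 3)
  step 8: ref 5 -> FAULT, evict 6, frames=[4,5,1] (faults so far: 4)
  step 9: ref 5 -> HIT, frames=[4,5,1] (faults so far: 4)
  step 10: ref 4 -> HIT, frames=[4,5,1] (faults so far: 4)
  step 11: ref 4 -> HIT, frames=[4,5,1] (faults so far: 4)
  step 12: ref 4 -> HIT, frames=[4,5,1] (faults so far: 4)
  step 13: ref 5 -> HIT, frames=[4,5,1] (faults so far: 4)
  step 14: ref 1 -> HIT, frames=[4,5,1] (faults so far: 4)
  step 15: ref 6 -> FAULT, evict 4, frames=[6,5,1] (faults so far: 5)
  LRU total faults: 5
--- Optimal ---
  step 0: ref 4 -> FAULT, frames=[4,-,-] (faults so far: 1)
  step 1: ref 4 -> HIT, frames=[4,-,-] (faults so far: 1)
  step 2: ref 6 -> FAULT, frames=[4,6,-] (faults so far: 2)
  step 3: ref 1 -> FAULT, frames=[4,6,1] (faults so far: 3)
  step 4: ref 4 -> HIT, frames=[4,6,1] (faults so far: 3)
  step 5: ref 1 -> HIT, frames=[4,6,1] (faults so far: 3)
  step 6: ref 1 -> HIT, frames=[4,6,1] (faults so far: 3)
  step 7: ref 1 -> HIT, frames=[4,6,1] (faults so far: 3)
  step 8: ref 5 -> FAULT, evict 6, frames=[4,5,1] (faults so far: 4)
  step 9: ref 5 -> HIT, frames=[4,5,1] (faults so far: 4)
  step 10: ref 4 -> HIT, frames=[4,5,1] (faults so far: 4)
  step 11: ref 4 -> HIT, frames=[4,5,1] (faults so far: 4)
  step 12: ref 4 -> HIT, frames=[4,5,1] (faults so far: 4)
  step 13: ref 5 -> HIT, frames=[4,5,1] (faults so far: 4)
  step 14: ref 1 -> HIT, frames=[4,5,1] (faults so far: 4)
  step 15: ref 6 -> FAULT, evict 1, frames=[4,5,6] (faults so far: 5)
  Optimal total faults: 5

Answer: 6 5 5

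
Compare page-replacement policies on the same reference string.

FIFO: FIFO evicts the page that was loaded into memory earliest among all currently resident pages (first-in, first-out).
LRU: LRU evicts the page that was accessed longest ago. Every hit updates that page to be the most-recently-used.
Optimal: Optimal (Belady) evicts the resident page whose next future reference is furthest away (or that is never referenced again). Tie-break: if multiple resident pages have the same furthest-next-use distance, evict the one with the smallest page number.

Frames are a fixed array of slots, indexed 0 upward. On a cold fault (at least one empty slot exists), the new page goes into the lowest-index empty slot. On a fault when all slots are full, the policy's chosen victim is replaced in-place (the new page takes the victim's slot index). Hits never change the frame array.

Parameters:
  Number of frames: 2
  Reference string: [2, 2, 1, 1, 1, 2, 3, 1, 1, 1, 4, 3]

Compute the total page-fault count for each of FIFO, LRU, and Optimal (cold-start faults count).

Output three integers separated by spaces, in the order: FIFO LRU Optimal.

Answer: 4 6 4

Derivation:
--- FIFO ---
  step 0: ref 2 -> FAULT, frames=[2,-] (faults so far: 1)
  step 1: ref 2 -> HIT, frames=[2,-] (faults so far: 1)
  step 2: ref 1 -> FAULT, frames=[2,1] (faults so far: 2)
  step 3: ref 1 -> HIT, frames=[2,1] (faults so far: 2)
  step 4: ref 1 -> HIT, frames=[2,1] (faults so far: 2)
  step 5: ref 2 -> HIT, frames=[2,1] (faults so far: 2)
  step 6: ref 3 -> FAULT, evict 2, frames=[3,1] (faults so far: 3)
  step 7: ref 1 -> HIT, frames=[3,1] (faults so far: 3)
  step 8: ref 1 -> HIT, frames=[3,1] (faults so far: 3)
  step 9: ref 1 -> HIT, frames=[3,1] (faults so far: 3)
  step 10: ref 4 -> FAULT, evict 1, frames=[3,4] (faults so far: 4)
  step 11: ref 3 -> HIT, frames=[3,4] (faults so far: 4)
  FIFO total faults: 4
--- LRU ---
  step 0: ref 2 -> FAULT, frames=[2,-] (faults so far: 1)
  step 1: ref 2 -> HIT, frames=[2,-] (faults so far: 1)
  step 2: ref 1 -> FAULT, frames=[2,1] (faults so far: 2)
  step 3: ref 1 -> HIT, frames=[2,1] (faults so far: 2)
  step 4: ref 1 -> HIT, frames=[2,1] (faults so far: 2)
  step 5: ref 2 -> HIT, frames=[2,1] (faults so far: 2)
  step 6: ref 3 -> FAULT, evict 1, frames=[2,3] (faults so far: 3)
  step 7: ref 1 -> FAULT, evict 2, frames=[1,3] (faults so far: 4)
  step 8: ref 1 -> HIT, frames=[1,3] (faults so far: 4)
  step 9: ref 1 -> HIT, frames=[1,3] (faults so far: 4)
  step 10: ref 4 -> FAULT, evict 3, frames=[1,4] (faults so far: 5)
  step 11: ref 3 -> FAULT, evict 1, frames=[3,4] (faults so far: 6)
  LRU total faults: 6
--- Optimal ---
  step 0: ref 2 -> FAULT, frames=[2,-] (faults so far: 1)
  step 1: ref 2 -> HIT, frames=[2,-] (faults so far: 1)
  step 2: ref 1 -> FAULT, frames=[2,1] (faults so far: 2)
  step 3: ref 1 -> HIT, frames=[2,1] (faults so far: 2)
  step 4: ref 1 -> HIT, frames=[2,1] (faults so far: 2)
  step 5: ref 2 -> HIT, frames=[2,1] (faults so far: 2)
  step 6: ref 3 -> FAULT, evict 2, frames=[3,1] (faults so far: 3)
  step 7: ref 1 -> HIT, frames=[3,1] (faults so far: 3)
  step 8: ref 1 -> HIT, frames=[3,1] (faults so far: 3)
  step 9: ref 1 -> HIT, frames=[3,1] (faults so far: 3)
  step 10: ref 4 -> FAULT, evict 1, frames=[3,4] (faults so far: 4)
  step 11: ref 3 -> HIT, frames=[3,4] (faults so far: 4)
  Optimal total faults: 4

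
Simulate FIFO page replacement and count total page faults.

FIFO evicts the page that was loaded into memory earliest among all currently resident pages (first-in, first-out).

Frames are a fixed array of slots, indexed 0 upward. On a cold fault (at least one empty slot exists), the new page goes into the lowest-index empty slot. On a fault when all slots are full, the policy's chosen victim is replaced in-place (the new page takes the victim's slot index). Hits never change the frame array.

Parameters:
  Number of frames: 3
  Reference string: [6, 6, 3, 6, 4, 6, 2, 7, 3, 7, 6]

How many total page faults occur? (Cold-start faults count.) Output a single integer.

Answer: 7

Derivation:
Step 0: ref 6 → FAULT, frames=[6,-,-]
Step 1: ref 6 → HIT, frames=[6,-,-]
Step 2: ref 3 → FAULT, frames=[6,3,-]
Step 3: ref 6 → HIT, frames=[6,3,-]
Step 4: ref 4 → FAULT, frames=[6,3,4]
Step 5: ref 6 → HIT, frames=[6,3,4]
Step 6: ref 2 → FAULT (evict 6), frames=[2,3,4]
Step 7: ref 7 → FAULT (evict 3), frames=[2,7,4]
Step 8: ref 3 → FAULT (evict 4), frames=[2,7,3]
Step 9: ref 7 → HIT, frames=[2,7,3]
Step 10: ref 6 → FAULT (evict 2), frames=[6,7,3]
Total faults: 7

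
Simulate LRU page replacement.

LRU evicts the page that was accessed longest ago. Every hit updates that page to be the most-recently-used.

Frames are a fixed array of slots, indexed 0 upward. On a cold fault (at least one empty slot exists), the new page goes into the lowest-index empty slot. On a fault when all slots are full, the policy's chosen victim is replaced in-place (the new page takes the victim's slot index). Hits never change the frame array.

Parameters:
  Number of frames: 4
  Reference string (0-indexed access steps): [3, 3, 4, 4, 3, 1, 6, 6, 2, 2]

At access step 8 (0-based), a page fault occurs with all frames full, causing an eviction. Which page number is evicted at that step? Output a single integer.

Step 0: ref 3 -> FAULT, frames=[3,-,-,-]
Step 1: ref 3 -> HIT, frames=[3,-,-,-]
Step 2: ref 4 -> FAULT, frames=[3,4,-,-]
Step 3: ref 4 -> HIT, frames=[3,4,-,-]
Step 4: ref 3 -> HIT, frames=[3,4,-,-]
Step 5: ref 1 -> FAULT, frames=[3,4,1,-]
Step 6: ref 6 -> FAULT, frames=[3,4,1,6]
Step 7: ref 6 -> HIT, frames=[3,4,1,6]
Step 8: ref 2 -> FAULT, evict 4, frames=[3,2,1,6]
At step 8: evicted page 4

Answer: 4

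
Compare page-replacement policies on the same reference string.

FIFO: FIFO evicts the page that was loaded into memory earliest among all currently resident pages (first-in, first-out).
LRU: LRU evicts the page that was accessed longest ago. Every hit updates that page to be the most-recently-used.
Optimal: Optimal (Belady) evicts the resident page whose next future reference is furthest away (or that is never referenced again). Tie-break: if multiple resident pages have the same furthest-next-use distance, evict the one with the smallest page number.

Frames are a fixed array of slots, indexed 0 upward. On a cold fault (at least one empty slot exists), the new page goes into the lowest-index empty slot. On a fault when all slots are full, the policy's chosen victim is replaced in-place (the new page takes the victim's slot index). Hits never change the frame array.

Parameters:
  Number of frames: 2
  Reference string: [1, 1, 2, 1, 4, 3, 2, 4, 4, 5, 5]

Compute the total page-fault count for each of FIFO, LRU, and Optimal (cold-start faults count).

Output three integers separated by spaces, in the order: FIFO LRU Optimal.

--- FIFO ---
  step 0: ref 1 -> FAULT, frames=[1,-] (faults so far: 1)
  step 1: ref 1 -> HIT, frames=[1,-] (faults so far: 1)
  step 2: ref 2 -> FAULT, frames=[1,2] (faults so far: 2)
  step 3: ref 1 -> HIT, frames=[1,2] (faults so far: 2)
  step 4: ref 4 -> FAULT, evict 1, frames=[4,2] (faults so far: 3)
  step 5: ref 3 -> FAULT, evict 2, frames=[4,3] (faults so far: 4)
  step 6: ref 2 -> FAULT, evict 4, frames=[2,3] (faults so far: 5)
  step 7: ref 4 -> FAULT, evict 3, frames=[2,4] (faults so far: 6)
  step 8: ref 4 -> HIT, frames=[2,4] (faults so far: 6)
  step 9: ref 5 -> FAULT, evict 2, frames=[5,4] (faults so far: 7)
  step 10: ref 5 -> HIT, frames=[5,4] (faults so far: 7)
  FIFO total faults: 7
--- LRU ---
  step 0: ref 1 -> FAULT, frames=[1,-] (faults so far: 1)
  step 1: ref 1 -> HIT, frames=[1,-] (faults so far: 1)
  step 2: ref 2 -> FAULT, frames=[1,2] (faults so far: 2)
  step 3: ref 1 -> HIT, frames=[1,2] (faults so far: 2)
  step 4: ref 4 -> FAULT, evict 2, frames=[1,4] (faults so far: 3)
  step 5: ref 3 -> FAULT, evict 1, frames=[3,4] (faults so far: 4)
  step 6: ref 2 -> FAULT, evict 4, frames=[3,2] (faults so far: 5)
  step 7: ref 4 -> FAULT, evict 3, frames=[4,2] (faults so far: 6)
  step 8: ref 4 -> HIT, frames=[4,2] (faults so far: 6)
  step 9: ref 5 -> FAULT, evict 2, frames=[4,5] (faults so far: 7)
  step 10: ref 5 -> HIT, frames=[4,5] (faults so far: 7)
  LRU total faults: 7
--- Optimal ---
  step 0: ref 1 -> FAULT, frames=[1,-] (faults so far: 1)
  step 1: ref 1 -> HIT, frames=[1,-] (faults so far: 1)
  step 2: ref 2 -> FAULT, frames=[1,2] (faults so far: 2)
  step 3: ref 1 -> HIT, frames=[1,2] (faults so far: 2)
  step 4: ref 4 -> FAULT, evict 1, frames=[4,2] (faults so far: 3)
  step 5: ref 3 -> FAULT, evict 4, frames=[3,2] (faults so far: 4)
  step 6: ref 2 -> HIT, frames=[3,2] (faults so far: 4)
  step 7: ref 4 -> FAULT, evict 2, frames=[3,4] (faults so far: 5)
  step 8: ref 4 -> HIT, frames=[3,4] (faults so far: 5)
  step 9: ref 5 -> FAULT, evict 3, frames=[5,4] (faults so far: 6)
  step 10: ref 5 -> HIT, frames=[5,4] (faults so far: 6)
  Optimal total faults: 6

Answer: 7 7 6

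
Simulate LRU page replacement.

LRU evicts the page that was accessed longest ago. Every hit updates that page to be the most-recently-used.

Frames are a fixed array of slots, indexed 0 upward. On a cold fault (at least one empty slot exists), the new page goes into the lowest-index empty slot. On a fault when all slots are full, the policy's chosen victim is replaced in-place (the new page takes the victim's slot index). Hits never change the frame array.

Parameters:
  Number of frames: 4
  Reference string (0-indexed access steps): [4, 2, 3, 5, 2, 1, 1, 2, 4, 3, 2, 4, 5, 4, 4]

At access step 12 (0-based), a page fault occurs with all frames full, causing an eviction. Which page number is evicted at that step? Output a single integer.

Step 0: ref 4 -> FAULT, frames=[4,-,-,-]
Step 1: ref 2 -> FAULT, frames=[4,2,-,-]
Step 2: ref 3 -> FAULT, frames=[4,2,3,-]
Step 3: ref 5 -> FAULT, frames=[4,2,3,5]
Step 4: ref 2 -> HIT, frames=[4,2,3,5]
Step 5: ref 1 -> FAULT, evict 4, frames=[1,2,3,5]
Step 6: ref 1 -> HIT, frames=[1,2,3,5]
Step 7: ref 2 -> HIT, frames=[1,2,3,5]
Step 8: ref 4 -> FAULT, evict 3, frames=[1,2,4,5]
Step 9: ref 3 -> FAULT, evict 5, frames=[1,2,4,3]
Step 10: ref 2 -> HIT, frames=[1,2,4,3]
Step 11: ref 4 -> HIT, frames=[1,2,4,3]
Step 12: ref 5 -> FAULT, evict 1, frames=[5,2,4,3]
At step 12: evicted page 1

Answer: 1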